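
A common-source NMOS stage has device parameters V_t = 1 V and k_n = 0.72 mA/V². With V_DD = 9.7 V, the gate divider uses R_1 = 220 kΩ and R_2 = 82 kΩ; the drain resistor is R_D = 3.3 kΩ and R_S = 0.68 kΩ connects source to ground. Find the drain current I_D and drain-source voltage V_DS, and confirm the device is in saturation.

V_G = V_DD·R_2/(R_1+R_2) = 9.7×82/302 = 2.63 V.
Assume saturation: I_D = (k_n/2)(V_GS − V_t)² with V_GS = V_G − I_D·R_S = 2.63 − 0.68·I_D.
Substituting gives 0.166·I_D² − 1.8·I_D + 0.961 = 0, with roots I_D = 0.563 or 10.2 mA.
The root I_D = 10.2 mA gives V_GS = -4.34 V ≤ V_t, so take I_D = 0.563 mA.
Then V_GS = 2.25 V and V_DS = V_DD − I_D(R_D+R_S) = 9.7 − 0.563×3.98 = 7.46 V.
Saturation requires V_DS ≥ V_GS − V_t = 1.25 V; 7.46 ≥ 1.25 ✓.

I_D ≈ 0.56 mA, V_DS ≈ 7.5 V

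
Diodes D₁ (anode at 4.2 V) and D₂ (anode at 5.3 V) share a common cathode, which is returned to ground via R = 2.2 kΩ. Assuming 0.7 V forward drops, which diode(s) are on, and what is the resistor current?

Only D₂ conducts; I_R ≈ 2.1 mA

Assume both conduct. Then node N would need to be at both 4.2−0.7 = 3.5 V and 5.3−0.7 = 4.6 V, which is impossible.
Assume only D₂ conducts: V_N = 5.3 − 0.7 = 4.6 V, so I_R = 4.6/2.2 = 2.09 mA.
Check D₁: its anode-to-cathode voltage is 4.2 − 4.6 = -0.4 V < 0.7 V, so it is off. The assumption is consistent.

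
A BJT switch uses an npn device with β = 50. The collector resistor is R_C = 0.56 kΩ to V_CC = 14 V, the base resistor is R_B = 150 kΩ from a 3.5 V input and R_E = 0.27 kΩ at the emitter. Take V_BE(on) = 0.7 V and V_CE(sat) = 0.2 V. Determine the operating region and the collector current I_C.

Assume active. Base-emitter loop: I_B = (V_BB − V_BE)/(R_B + (β+1)R_E) = (3.5 − 0.7)/(150 + 51×0.27) = 0.0171 mA.
I_C = β·I_B = 50×0.0171 = 0.855 mA.
V_CE = V_CC − I_C·R_C − I_E·R_E = 14 − 0.855×0.56 − 0.872×0.27 = 13.3 V > V_CE(sat), so the active-region assumption holds.

active; I_C ≈ 0.85 mA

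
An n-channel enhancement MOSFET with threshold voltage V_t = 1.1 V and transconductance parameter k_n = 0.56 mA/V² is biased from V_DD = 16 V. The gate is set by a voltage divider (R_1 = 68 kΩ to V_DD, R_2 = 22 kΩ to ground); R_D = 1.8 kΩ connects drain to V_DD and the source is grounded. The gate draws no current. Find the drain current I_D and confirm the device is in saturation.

I_D ≈ 2.2 mA

V_G = V_DD·R_2/(R_1+R_2) = 16×22/90 = 3.91 V. With the source grounded, V_GS = V_G = 3.91 V.
Assume saturation: I_D = (k_n/2)(V_GS − V_t)² = (0.56/2)×(3.91 − 1.1)² = 0.28×2.81² = 2.21 mA.
V_DS = V_DD − I_D·R_D = 16 − 2.21×1.8 = 12 V.
Saturation requires V_DS ≥ V_GS − V_t = 2.81 V; 12 ≥ 2.81 ✓.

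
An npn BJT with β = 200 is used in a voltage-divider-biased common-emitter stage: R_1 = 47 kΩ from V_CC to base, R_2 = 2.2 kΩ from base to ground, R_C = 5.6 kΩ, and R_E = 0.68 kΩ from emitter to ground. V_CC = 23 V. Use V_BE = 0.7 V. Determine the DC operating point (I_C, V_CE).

Thevenize the base divider: V_Th = V_CC·R_2/(R_1+R_2) = 23×2.2/49.2 = 1.03 V, R_Th = R_1‖R_2 = 2.1 kΩ.
Base-emitter loop: V_Th = I_B·R_Th + V_BE + (β+1)I_B·R_E, so I_B = (1.03 − 0.7) / (2.1 + 201×0.68) = 0.00237 mA.
I_C = β·I_B = 200×0.00237 = 0.473 mA, and I_E = (β+1)I_B = 0.476 mA.
V_CE = V_CC − I_C·R_C − I_E·R_E = 23 − 0.473×5.6 − 0.476×0.68 = 20 V.
V_CE = 20 V > 0.2 V confirms active-region operation.

I_C ≈ 0.47 mA, V_CE ≈ 20 V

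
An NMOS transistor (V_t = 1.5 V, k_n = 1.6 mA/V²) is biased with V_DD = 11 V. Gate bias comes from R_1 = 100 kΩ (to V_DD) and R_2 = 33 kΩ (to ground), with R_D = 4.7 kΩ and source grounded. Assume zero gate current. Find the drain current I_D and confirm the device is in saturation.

I_D ≈ 1.2 mA

V_G = V_DD·R_2/(R_1+R_2) = 11×33/133 = 2.73 V. With the source grounded, V_GS = V_G = 2.73 V.
Assume saturation: I_D = (k_n/2)(V_GS − V_t)² = (1.6/2)×(2.73 − 1.5)² = 0.8×1.23² = 1.21 mA.
V_DS = V_DD − I_D·R_D = 11 − 1.21×4.7 = 5.32 V.
Saturation requires V_DS ≥ V_GS − V_t = 1.23 V; 5.32 ≥ 1.23 ✓.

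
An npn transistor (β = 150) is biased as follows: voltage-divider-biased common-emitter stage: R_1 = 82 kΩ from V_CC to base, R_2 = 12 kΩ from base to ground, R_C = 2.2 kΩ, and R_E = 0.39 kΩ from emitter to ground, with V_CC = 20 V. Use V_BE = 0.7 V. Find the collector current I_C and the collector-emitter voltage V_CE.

I_C ≈ 4 mA, V_CE ≈ 9.6 V

Thevenize the base divider: V_Th = V_CC·R_2/(R_1+R_2) = 20×12/94 = 2.55 V, R_Th = R_1‖R_2 = 10.5 kΩ.
Base-emitter loop: V_Th = I_B·R_Th + V_BE + (β+1)I_B·R_E, so I_B = (2.55 − 0.7) / (10.5 + 151×0.39) = 0.0267 mA.
I_C = β·I_B = 150×0.0267 = 4.01 mA, and I_E = (β+1)I_B = 4.03 mA.
V_CE = V_CC − I_C·R_C − I_E·R_E = 20 − 4.01×2.2 − 4.03×0.39 = 9.61 V.
V_CE = 9.61 V > 0.2 V confirms active-region operation.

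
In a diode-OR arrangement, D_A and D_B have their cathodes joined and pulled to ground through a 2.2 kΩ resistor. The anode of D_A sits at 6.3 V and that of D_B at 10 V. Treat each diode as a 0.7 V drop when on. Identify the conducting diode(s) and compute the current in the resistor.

Only D_B conducts; I_R ≈ 4.2 mA

Assume both conduct. Then node N would need to be at both 6.3−0.7 = 5.6 V and 10−0.7 = 9.3 V, which is impossible.
Assume only D_B conducts: V_N = 10 − 0.7 = 9.3 V, so I_R = 9.3/2.2 = 4.23 mA.
Check D_A: its anode-to-cathode voltage is 6.3 − 9.3 = -3 V < 0.7 V, so it is off. The assumption is consistent.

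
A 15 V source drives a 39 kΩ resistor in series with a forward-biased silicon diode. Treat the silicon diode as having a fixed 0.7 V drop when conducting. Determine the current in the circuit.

KVL around the loop: 15 = V_D + I·R = 0.7 + I × 39 kΩ.
So I = (15 − 0.7) / 39 kΩ = 14.3 / 39 = 0.367 mA.

I ≈ 0.37 mA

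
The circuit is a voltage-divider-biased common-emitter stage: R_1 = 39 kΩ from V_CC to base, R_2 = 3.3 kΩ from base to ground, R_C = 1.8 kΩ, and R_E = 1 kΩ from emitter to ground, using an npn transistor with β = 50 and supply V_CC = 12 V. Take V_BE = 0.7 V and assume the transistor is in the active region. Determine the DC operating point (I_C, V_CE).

Thevenize the base divider: V_Th = V_CC·R_2/(R_1+R_2) = 12×3.3/42.3 = 0.936 V, R_Th = R_1‖R_2 = 3.04 kΩ.
Base-emitter loop: V_Th = I_B·R_Th + V_BE + (β+1)I_B·R_E, so I_B = (0.936 − 0.7) / (3.04 + 51×1) = 0.00437 mA.
I_C = β·I_B = 50×0.00437 = 0.219 mA, and I_E = (β+1)I_B = 0.223 mA.
V_CE = V_CC − I_C·R_C − I_E·R_E = 12 − 0.219×1.8 − 0.223×1 = 11.4 V.
V_CE = 11.4 V > 0.2 V confirms active-region operation.

I_C ≈ 0.22 mA, V_CE ≈ 11 V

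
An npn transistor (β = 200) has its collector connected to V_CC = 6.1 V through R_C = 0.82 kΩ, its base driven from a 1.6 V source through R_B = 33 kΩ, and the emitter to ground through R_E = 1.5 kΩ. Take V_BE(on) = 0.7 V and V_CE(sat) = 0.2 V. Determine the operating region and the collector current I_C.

Assume active. Base-emitter loop: I_B = (V_BB − V_BE)/(R_B + (β+1)R_E) = (1.6 − 0.7)/(33 + 201×1.5) = 0.00269 mA.
I_C = β·I_B = 200×0.00269 = 0.538 mA.
V_CE = V_CC − I_C·R_C − I_E·R_E = 6.1 − 0.538×0.82 − 0.541×1.5 = 4.85 V > V_CE(sat), so the active-region assumption holds.

active; I_C ≈ 0.54 mA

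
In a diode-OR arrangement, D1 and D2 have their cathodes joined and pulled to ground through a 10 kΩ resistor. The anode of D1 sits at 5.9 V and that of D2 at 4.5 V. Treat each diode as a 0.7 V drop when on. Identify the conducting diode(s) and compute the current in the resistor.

Only D1 conducts; I_R ≈ 0.52 mA

Assume both conduct. Then node N would need to be at both 5.9−0.7 = 5.2 V and 4.5−0.7 = 3.8 V, which is impossible.
Assume only D1 conducts: V_N = 5.9 − 0.7 = 5.2 V, so I_R = 5.2/10 = 0.52 mA.
Check D2: its anode-to-cathode voltage is 4.5 − 5.2 = -0.7 V < 0.7 V, so it is off. The assumption is consistent.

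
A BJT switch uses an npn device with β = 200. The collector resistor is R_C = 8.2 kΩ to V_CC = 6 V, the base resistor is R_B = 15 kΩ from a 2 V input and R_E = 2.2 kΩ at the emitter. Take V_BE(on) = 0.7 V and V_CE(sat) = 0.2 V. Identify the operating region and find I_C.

saturation; I_C ≈ 0.56 mA

Assume active: I_B = (2 − 0.7)/(15 + 201×2.2) = 0.00284 mA, I_C = β·I_B = 0.569 mA.
Then V_CE = 6 − 0.569×8.2 − 0.572×2.2 = 0.0795 V < 0.2 V — the active assumption fails.
Re-solve with V_CE = 0.2 V. KCL at the emitter: V_E/R_E = (V_BB−0.7−V_E)/R_B + (V_CC−0.2−V_E)/R_C, giving V_E = 1.23 V.
I_C = (V_CC − 0.2 − V_E)/R_C = (5.8 − 1.23)/8.2 = 0.557 mA.
Check: I_B = (1.3 − 1.23)/15 = 0.00437 mA, and β·I_B = 0.873 mA > I_C, confirming saturation.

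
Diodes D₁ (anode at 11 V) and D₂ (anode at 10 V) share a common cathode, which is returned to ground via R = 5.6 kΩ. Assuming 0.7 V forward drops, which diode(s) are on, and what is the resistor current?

Assume both conduct. Then node N would need to be at both 11−0.7 = 10.3 V and 10−0.7 = 9.3 V, which is impossible.
Assume only D₁ conducts: V_N = 11 − 0.7 = 10.3 V, so I_R = 10.3/5.6 = 1.84 mA.
Check D₂: its anode-to-cathode voltage is 10 − 10.3 = -0.3 V < 0.7 V, so it is off. The assumption is consistent.

Only D₁ conducts; I_R ≈ 1.8 mA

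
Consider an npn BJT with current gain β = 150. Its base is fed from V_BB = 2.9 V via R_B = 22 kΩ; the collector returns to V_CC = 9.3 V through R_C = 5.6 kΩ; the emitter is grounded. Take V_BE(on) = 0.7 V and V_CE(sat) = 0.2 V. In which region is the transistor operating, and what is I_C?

saturation; I_C ≈ 1.6 mA

Assume active: I_B = (2.9 − 0.7)/22 = 0.1 mA, giving I_C = β·I_B = 15 mA.
But then V_CE = 9.3 − 15×5.6 = -74.7 V < V_CE(sat) = 0.2 V — impossible in the active region.
So the transistor is saturated. With V_CE = 0.2 V, I_C = (V_CC − 0.2)/R_C = 9.1/5.6 = 1.63 mA.
Check: β·I_B = 15 mA > I_C = 1.63 mA, confirming saturation.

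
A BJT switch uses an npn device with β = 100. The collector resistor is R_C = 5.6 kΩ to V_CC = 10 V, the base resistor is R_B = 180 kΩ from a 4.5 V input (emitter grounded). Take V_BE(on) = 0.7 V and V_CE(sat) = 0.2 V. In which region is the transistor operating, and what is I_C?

saturation; I_C ≈ 1.8 mA

Assume active: I_B = (4.5 − 0.7)/180 = 0.0211 mA, giving I_C = β·I_B = 2.11 mA.
But then V_CE = 10 − 2.11×5.6 = -1.82 V < V_CE(sat) = 0.2 V — impossible in the active region.
So the transistor is saturated. With V_CE = 0.2 V, I_C = (V_CC − 0.2)/R_C = 9.8/5.6 = 1.75 mA.
Check: β·I_B = 2.11 mA > I_C = 1.75 mA, confirming saturation.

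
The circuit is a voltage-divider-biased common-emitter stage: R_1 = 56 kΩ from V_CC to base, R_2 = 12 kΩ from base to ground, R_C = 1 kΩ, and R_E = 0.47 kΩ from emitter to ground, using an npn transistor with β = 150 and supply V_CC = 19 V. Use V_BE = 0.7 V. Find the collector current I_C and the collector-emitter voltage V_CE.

Thevenize the base divider: V_Th = V_CC·R_2/(R_1+R_2) = 19×12/68 = 3.35 V, R_Th = R_1‖R_2 = 9.88 kΩ.
Base-emitter loop: V_Th = I_B·R_Th + V_BE + (β+1)I_B·R_E, so I_B = (3.35 − 0.7) / (9.88 + 151×0.47) = 0.0328 mA.
I_C = β·I_B = 150×0.0328 = 4.92 mA, and I_E = (β+1)I_B = 4.95 mA.
V_CE = V_CC − I_C·R_C − I_E·R_E = 19 − 4.92×1 − 4.95×0.47 = 11.7 V.
V_CE = 11.7 V > 0.2 V confirms active-region operation.

I_C ≈ 4.9 mA, V_CE ≈ 12 V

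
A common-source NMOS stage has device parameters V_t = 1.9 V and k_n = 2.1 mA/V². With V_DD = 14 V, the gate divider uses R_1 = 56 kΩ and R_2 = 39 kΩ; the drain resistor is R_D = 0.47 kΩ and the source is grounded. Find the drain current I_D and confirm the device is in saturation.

I_D ≈ 16 mA

V_G = V_DD·R_2/(R_1+R_2) = 14×39/95 = 5.75 V. With the source grounded, V_GS = V_G = 5.75 V.
Assume saturation: I_D = (k_n/2)(V_GS − V_t)² = (2.1/2)×(5.75 − 1.9)² = 1.05×3.85² = 15.5 mA.
V_DS = V_DD − I_D·R_D = 14 − 15.5×0.47 = 6.7 V.
Saturation requires V_DS ≥ V_GS − V_t = 3.85 V; 6.7 ≥ 3.85 ✓.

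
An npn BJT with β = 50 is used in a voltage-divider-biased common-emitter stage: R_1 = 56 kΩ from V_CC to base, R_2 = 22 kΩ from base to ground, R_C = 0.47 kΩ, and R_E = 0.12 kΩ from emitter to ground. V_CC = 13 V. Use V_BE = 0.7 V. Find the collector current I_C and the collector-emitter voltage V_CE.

Thevenize the base divider: V_Th = V_CC·R_2/(R_1+R_2) = 13×22/78 = 3.67 V, R_Th = R_1‖R_2 = 15.8 kΩ.
Base-emitter loop: V_Th = I_B·R_Th + V_BE + (β+1)I_B·R_E, so I_B = (3.67 − 0.7) / (15.8 + 51×0.12) = 0.135 mA.
I_C = β·I_B = 50×0.135 = 6.77 mA, and I_E = (β+1)I_B = 6.9 mA.
V_CE = V_CC − I_C·R_C − I_E·R_E = 13 − 6.77×0.47 − 6.9×0.12 = 8.99 V.
V_CE = 8.99 V > 0.2 V confirms active-region operation.

I_C ≈ 6.8 mA, V_CE ≈ 9 V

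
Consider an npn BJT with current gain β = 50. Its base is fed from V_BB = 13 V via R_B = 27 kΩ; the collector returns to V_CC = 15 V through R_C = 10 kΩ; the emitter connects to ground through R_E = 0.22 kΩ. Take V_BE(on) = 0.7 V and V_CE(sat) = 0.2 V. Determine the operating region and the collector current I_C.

saturation; I_C ≈ 1.4 mA

Assume active: I_B = (13 − 0.7)/(27 + 51×0.22) = 0.322 mA, I_C = β·I_B = 16.1 mA.
Then V_CE = 15 − 16.1×10 − 16.4×0.22 = -150 V < 0.2 V — the active assumption fails.
Re-solve with V_CE = 0.2 V. KCL at the emitter: V_E/R_E = (V_BB−0.7−V_E)/R_B + (V_CC−0.2−V_E)/R_C, giving V_E = 0.413 V.
I_C = (V_CC − 0.2 − V_E)/R_C = (14.8 − 0.413)/10 = 1.44 mA.
Check: I_B = (12.3 − 0.413)/27 = 0.44 mA, and β·I_B = 22 mA > I_C, confirming saturation.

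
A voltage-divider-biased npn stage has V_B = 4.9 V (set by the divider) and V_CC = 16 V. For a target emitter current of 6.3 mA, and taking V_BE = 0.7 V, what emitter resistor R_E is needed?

R_E ≈ 0.67 kΩ

V_E = V_B − V_BE = 4.9 − 0.7 = 4.2 V.
R_E = V_E / I_E = 4.2 / 6.3 = 0.667 kΩ.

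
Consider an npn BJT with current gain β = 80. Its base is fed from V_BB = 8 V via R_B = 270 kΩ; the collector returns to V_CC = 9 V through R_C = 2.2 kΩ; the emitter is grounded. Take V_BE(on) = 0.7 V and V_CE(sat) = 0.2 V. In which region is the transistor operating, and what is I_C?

active; I_C ≈ 2.2 mA

Assume active. Base-emitter loop: I_B = (V_BB − V_BE)/R_B = (8 − 0.7)/270 = 0.027 mA.
I_C = β·I_B = 80×0.027 = 2.16 mA.
V_CE = V_CC − I_C·R_C = 9 − 2.16×2.2 = 4.24 V > V_CE(sat), so the active-region assumption holds.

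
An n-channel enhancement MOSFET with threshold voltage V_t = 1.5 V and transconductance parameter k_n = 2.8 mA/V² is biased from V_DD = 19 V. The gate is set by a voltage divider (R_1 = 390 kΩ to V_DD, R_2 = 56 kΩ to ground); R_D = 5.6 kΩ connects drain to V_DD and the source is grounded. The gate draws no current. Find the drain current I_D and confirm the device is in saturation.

V_G = V_DD·R_2/(R_1+R_2) = 19×56/446 = 2.39 V. With the source grounded, V_GS = V_G = 2.39 V.
Assume saturation: I_D = (k_n/2)(V_GS − V_t)² = (2.8/2)×(2.39 − 1.5)² = 1.4×0.886² = 1.1 mA.
V_DS = V_DD − I_D·R_D = 19 − 1.1×5.6 = 12.9 V.
Saturation requires V_DS ≥ V_GS − V_t = 0.886 V; 12.9 ≥ 0.886 ✓.

I_D ≈ 1.1 mA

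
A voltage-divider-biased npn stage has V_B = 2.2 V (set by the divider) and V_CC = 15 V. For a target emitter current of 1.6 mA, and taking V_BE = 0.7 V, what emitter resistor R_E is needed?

V_E = V_B − V_BE = 2.2 − 0.7 = 1.5 V.
R_E = V_E / I_E = 1.5 / 1.6 = 0.938 kΩ.

R_E ≈ 0.94 kΩ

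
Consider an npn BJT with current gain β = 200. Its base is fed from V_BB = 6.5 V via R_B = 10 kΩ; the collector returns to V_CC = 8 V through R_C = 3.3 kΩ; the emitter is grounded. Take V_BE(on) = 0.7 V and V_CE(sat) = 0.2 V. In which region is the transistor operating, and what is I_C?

saturation; I_C ≈ 2.4 mA

Assume active: I_B = (6.5 − 0.7)/10 = 0.58 mA, giving I_C = β·I_B = 116 mA.
But then V_CE = 8 − 116×3.3 = -375 V < V_CE(sat) = 0.2 V — impossible in the active region.
So the transistor is saturated. With V_CE = 0.2 V, I_C = (V_CC − 0.2)/R_C = 7.8/3.3 = 2.36 mA.
Check: β·I_B = 116 mA > I_C = 2.36 mA, confirming saturation.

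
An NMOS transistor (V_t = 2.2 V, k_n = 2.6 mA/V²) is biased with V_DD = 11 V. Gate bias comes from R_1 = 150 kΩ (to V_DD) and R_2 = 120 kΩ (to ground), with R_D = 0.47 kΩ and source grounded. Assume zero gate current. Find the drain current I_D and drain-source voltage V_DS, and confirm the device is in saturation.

V_G = V_DD·R_2/(R_1+R_2) = 11×120/270 = 4.89 V. With the source grounded, V_GS = V_G = 4.89 V.
Assume saturation: I_D = (k_n/2)(V_GS − V_t)² = (2.6/2)×(4.89 − 2.2)² = 1.3×2.69² = 9.4 mA.
V_DS = V_DD − I_D·R_D = 11 − 9.4×0.47 = 6.58 V.
Saturation requires V_DS ≥ V_GS − V_t = 2.69 V; 6.58 ≥ 2.69 ✓.

I_D ≈ 9.4 mA, V_DS ≈ 6.6 V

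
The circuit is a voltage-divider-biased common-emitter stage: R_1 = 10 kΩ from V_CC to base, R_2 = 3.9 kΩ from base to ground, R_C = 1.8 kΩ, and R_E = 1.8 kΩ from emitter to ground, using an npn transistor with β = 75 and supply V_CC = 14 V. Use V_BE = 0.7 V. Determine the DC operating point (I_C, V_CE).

Thevenize the base divider: V_Th = V_CC·R_2/(R_1+R_2) = 14×3.9/13.9 = 3.93 V, R_Th = R_1‖R_2 = 2.81 kΩ.
Base-emitter loop: V_Th = I_B·R_Th + V_BE + (β+1)I_B·R_E, so I_B = (3.93 − 0.7) / (2.81 + 76×1.8) = 0.0231 mA.
I_C = β·I_B = 75×0.0231 = 1.73 mA, and I_E = (β+1)I_B = 1.76 mA.
V_CE = V_CC − I_C·R_C − I_E·R_E = 14 − 1.73×1.8 − 1.76×1.8 = 7.72 V.
V_CE = 7.72 V > 0.2 V confirms active-region operation.

I_C ≈ 1.7 mA, V_CE ≈ 7.7 V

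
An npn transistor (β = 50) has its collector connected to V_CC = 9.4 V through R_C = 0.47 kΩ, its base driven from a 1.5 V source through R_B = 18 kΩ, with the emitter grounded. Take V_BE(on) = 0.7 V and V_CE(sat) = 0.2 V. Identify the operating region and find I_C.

active; I_C ≈ 2.2 mA

Assume active. Base-emitter loop: I_B = (V_BB − V_BE)/R_B = (1.5 − 0.7)/18 = 0.0444 mA.
I_C = β·I_B = 50×0.0444 = 2.22 mA.
V_CE = V_CC − I_C·R_C = 9.4 − 2.22×0.47 = 8.36 V > V_CE(sat), so the active-region assumption holds.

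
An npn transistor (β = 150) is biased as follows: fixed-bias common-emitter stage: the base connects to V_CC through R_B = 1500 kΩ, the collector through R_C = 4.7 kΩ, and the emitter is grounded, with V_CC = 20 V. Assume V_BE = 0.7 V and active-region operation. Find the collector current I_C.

Base loop: V_CC = I_B·R_B + V_BE, so I_B = (20 − 0.7)/1500 kΩ = 0.0129 mA.
In the active region I_C = β·I_B = 150 × 0.0129 = 1.93 mA.
Collector loop: V_CE = V_CC − I_C·R_C = 20 − 1.93×4.7 = 10.9 V.
Since V_CE = 10.9 V > V_CE(sat) ≈ 0.2 V, the transistor is in the active region as assumed.

I_C ≈ 1.9 mA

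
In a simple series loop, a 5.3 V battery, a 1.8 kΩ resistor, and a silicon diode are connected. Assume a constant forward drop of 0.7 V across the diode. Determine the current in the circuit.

I ≈ 2.6 mA

KVL around the loop: 5.3 = V_D + I·R = 0.7 + I × 1.8 kΩ.
So I = (5.3 − 0.7) / 1.8 kΩ = 4.6 / 1.8 = 2.56 mA.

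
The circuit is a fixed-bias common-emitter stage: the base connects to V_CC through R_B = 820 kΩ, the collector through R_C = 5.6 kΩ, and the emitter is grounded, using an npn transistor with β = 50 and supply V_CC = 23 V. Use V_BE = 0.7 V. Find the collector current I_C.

Base loop: V_CC = I_B·R_B + V_BE, so I_B = (23 − 0.7)/820 kΩ = 0.0272 mA.
In the active region I_C = β·I_B = 50 × 0.0272 = 1.36 mA.
Collector loop: V_CE = V_CC − I_C·R_C = 23 − 1.36×5.6 = 15.4 V.
Since V_CE = 15.4 V > V_CE(sat) ≈ 0.2 V, the transistor is in the active region as assumed.

I_C ≈ 1.4 mA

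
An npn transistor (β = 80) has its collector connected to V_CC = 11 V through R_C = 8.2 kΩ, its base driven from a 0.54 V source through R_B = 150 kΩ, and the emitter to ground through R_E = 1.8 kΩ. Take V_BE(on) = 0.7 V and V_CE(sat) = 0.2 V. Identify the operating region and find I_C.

cutoff; I_C ≈ 0

V_BB = 0.54 V ≤ V_BE(on) = 0.7 V, so the base-emitter junction is not forward biased.
The transistor is in cutoff: I_B = I_C = 0.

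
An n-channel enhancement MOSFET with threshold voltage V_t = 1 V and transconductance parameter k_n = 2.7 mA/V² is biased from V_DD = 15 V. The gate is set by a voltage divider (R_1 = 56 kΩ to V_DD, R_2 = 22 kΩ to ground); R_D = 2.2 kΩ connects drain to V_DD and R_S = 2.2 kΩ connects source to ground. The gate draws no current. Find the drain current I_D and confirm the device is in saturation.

I_D ≈ 1.1 mA

V_G = V_DD·R_2/(R_1+R_2) = 15×22/78 = 4.23 V.
Assume saturation: I_D = (k_n/2)(V_GS − V_t)² with V_GS = V_G − I_D·R_S = 4.23 − 2.2·I_D.
Substituting gives 6.53·I_D² − 20.2·I_D + 14.1 = 0, with roots I_D = 1.06 or 2.03 mA.
The root I_D = 2.03 mA gives V_GS = -0.225 V ≤ V_t, so take I_D = 1.06 mA.
Then V_GS = 1.89 V and V_DS = V_DD − I_D(R_D+R_S) = 15 − 1.06×4.4 = 10.3 V.
Saturation requires V_DS ≥ V_GS − V_t = 0.888 V; 10.3 ≥ 0.888 ✓.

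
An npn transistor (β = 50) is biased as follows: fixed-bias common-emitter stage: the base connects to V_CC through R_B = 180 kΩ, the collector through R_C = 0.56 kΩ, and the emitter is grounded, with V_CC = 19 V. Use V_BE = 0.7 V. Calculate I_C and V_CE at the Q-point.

I_C ≈ 5.1 mA, V_CE ≈ 16 V

Base loop: V_CC = I_B·R_B + V_BE, so I_B = (19 − 0.7)/180 kΩ = 0.102 mA.
In the active region I_C = β·I_B = 50 × 0.102 = 5.08 mA.
Collector loop: V_CE = V_CC − I_C·R_C = 19 − 5.08×0.56 = 16.2 V.
Since V_CE = 16.2 V > V_CE(sat) ≈ 0.2 V, the transistor is in the active region as assumed.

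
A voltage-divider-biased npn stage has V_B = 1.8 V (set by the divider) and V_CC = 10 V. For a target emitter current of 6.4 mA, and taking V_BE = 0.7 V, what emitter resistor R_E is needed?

R_E ≈ 0.17 kΩ

V_E = V_B − V_BE = 1.8 − 0.7 = 1.1 V.
R_E = V_E / I_E = 1.1 / 6.4 = 0.172 kΩ.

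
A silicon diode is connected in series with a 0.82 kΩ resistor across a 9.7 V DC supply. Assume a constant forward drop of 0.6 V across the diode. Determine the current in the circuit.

KVL around the loop: 9.7 = V_D + I·R = 0.6 + I × 0.82 kΩ.
So I = (9.7 − 0.6) / 0.82 kΩ = 9.1 / 0.82 = 11.1 mA.

I ≈ 11 mA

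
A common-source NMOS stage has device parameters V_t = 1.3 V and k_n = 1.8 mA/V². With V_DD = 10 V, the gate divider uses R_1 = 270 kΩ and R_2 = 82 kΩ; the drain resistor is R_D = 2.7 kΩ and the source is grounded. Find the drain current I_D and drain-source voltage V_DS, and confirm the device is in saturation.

I_D ≈ 0.95 mA, V_DS ≈ 7.4 V

V_G = V_DD·R_2/(R_1+R_2) = 10×82/352 = 2.33 V. With the source grounded, V_GS = V_G = 2.33 V.
Assume saturation: I_D = (k_n/2)(V_GS − V_t)² = (1.8/2)×(2.33 − 1.3)² = 0.9×1.03² = 0.954 mA.
V_DS = V_DD − I_D·R_D = 10 − 0.954×2.7 = 7.42 V.
Saturation requires V_DS ≥ V_GS − V_t = 1.03 V; 7.42 ≥ 1.03 ✓.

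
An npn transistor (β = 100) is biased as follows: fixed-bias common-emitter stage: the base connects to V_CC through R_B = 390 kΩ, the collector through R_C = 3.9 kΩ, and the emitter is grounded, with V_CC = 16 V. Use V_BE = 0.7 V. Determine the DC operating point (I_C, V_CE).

I_C ≈ 3.9 mA, V_CE ≈ 0.7 V

Base loop: V_CC = I_B·R_B + V_BE, so I_B = (16 − 0.7)/390 kΩ = 0.0392 mA.
In the active region I_C = β·I_B = 100 × 0.0392 = 3.92 mA.
Collector loop: V_CE = V_CC − I_C·R_C = 16 − 3.92×3.9 = 0.7 V.
Since V_CE = 0.7 V > V_CE(sat) ≈ 0.2 V, the transistor is in the active region as assumed.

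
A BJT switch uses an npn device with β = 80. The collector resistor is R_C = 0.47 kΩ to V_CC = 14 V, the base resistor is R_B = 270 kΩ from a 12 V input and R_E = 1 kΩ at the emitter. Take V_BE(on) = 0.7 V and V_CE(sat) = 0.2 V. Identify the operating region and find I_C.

Assume active. Base-emitter loop: I_B = (V_BB − V_BE)/(R_B + (β+1)R_E) = (12 − 0.7)/(270 + 81×1) = 0.0322 mA.
I_C = β·I_B = 80×0.0322 = 2.58 mA.
V_CE = V_CC − I_C·R_C − I_E·R_E = 14 − 2.58×0.47 − 2.61×1 = 10.2 V > V_CE(sat), so the active-region assumption holds.

active; I_C ≈ 2.6 mA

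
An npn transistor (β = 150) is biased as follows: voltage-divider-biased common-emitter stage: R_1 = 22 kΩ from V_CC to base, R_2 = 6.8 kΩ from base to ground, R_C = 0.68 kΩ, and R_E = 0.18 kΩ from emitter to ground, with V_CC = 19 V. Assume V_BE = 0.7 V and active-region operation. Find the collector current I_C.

I_C ≈ 18 mA

Thevenize the base divider: V_Th = V_CC·R_2/(R_1+R_2) = 19×6.8/28.8 = 4.49 V, R_Th = R_1‖R_2 = 5.19 kΩ.
Base-emitter loop: V_Th = I_B·R_Th + V_BE + (β+1)I_B·R_E, so I_B = (4.49 − 0.7) / (5.19 + 151×0.18) = 0.117 mA.
I_C = β·I_B = 150×0.117 = 17.5 mA, and I_E = (β+1)I_B = 17.7 mA.
V_CE = V_CC − I_C·R_C − I_E·R_E = 19 − 17.5×0.68 − 17.7×0.18 = 3.89 V.
V_CE = 3.89 V > 0.2 V confirms active-region operation.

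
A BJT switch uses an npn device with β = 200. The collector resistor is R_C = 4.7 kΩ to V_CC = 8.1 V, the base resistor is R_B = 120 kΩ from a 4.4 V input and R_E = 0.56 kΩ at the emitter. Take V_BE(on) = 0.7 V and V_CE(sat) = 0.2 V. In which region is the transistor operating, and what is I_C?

Assume active: I_B = (4.4 − 0.7)/(120 + 201×0.56) = 0.0159 mA, I_C = β·I_B = 3.18 mA.
Then V_CE = 8.1 − 3.18×4.7 − 3.2×0.56 = -8.65 V < 0.2 V — the active assumption fails.
Re-solve with V_CE = 0.2 V. KCL at the emitter: V_E/R_E = (V_BB−0.7−V_E)/R_B + (V_CC−0.2−V_E)/R_C, giving V_E = 0.853 V.
I_C = (V_CC − 0.2 − V_E)/R_C = (7.9 − 0.853)/4.7 = 1.5 mA.
Check: I_B = (3.7 − 0.853)/120 = 0.0237 mA, and β·I_B = 4.75 mA > I_C, confirming saturation.

saturation; I_C ≈ 1.5 mA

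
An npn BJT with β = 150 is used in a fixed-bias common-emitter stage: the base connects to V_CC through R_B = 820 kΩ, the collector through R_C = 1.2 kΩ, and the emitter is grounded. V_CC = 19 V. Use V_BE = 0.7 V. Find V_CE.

Base loop: V_CC = I_B·R_B + V_BE, so I_B = (19 − 0.7)/820 kΩ = 0.0223 mA.
In the active region I_C = β·I_B = 150 × 0.0223 = 3.35 mA.
Collector loop: V_CE = V_CC − I_C·R_C = 19 − 3.35×1.2 = 15 V.
Since V_CE = 15 V > V_CE(sat) ≈ 0.2 V, the transistor is in the active region as assumed.

V_CE ≈ 15 V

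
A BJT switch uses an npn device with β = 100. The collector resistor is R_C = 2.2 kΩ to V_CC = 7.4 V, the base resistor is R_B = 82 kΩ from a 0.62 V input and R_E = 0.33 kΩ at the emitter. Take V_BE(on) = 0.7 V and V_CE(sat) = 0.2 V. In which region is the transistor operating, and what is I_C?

V_BB = 0.62 V ≤ V_BE(on) = 0.7 V, so the base-emitter junction is not forward biased.
The transistor is in cutoff: I_B = I_C = 0.

cutoff; I_C ≈ 0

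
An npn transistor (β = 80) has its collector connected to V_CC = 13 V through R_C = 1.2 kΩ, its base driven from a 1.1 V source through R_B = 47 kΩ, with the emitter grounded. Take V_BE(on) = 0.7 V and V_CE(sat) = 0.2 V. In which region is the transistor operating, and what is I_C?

Assume active. Base-emitter loop: I_B = (V_BB − V_BE)/R_B = (1.1 − 0.7)/47 = 0.00851 mA.
I_C = β·I_B = 80×0.00851 = 0.681 mA.
V_CE = V_CC − I_C·R_C = 13 − 0.681×1.2 = 12.2 V > V_CE(sat), so the active-region assumption holds.

active; I_C ≈ 0.68 mA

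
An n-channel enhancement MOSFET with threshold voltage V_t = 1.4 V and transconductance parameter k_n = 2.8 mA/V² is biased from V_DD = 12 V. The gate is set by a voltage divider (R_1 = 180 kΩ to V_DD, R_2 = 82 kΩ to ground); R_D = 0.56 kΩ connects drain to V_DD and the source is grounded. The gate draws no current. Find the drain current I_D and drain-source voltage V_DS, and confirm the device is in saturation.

V_G = V_DD·R_2/(R_1+R_2) = 12×82/262 = 3.76 V. With the source grounded, V_GS = V_G = 3.76 V.
Assume saturation: I_D = (k_n/2)(V_GS − V_t)² = (2.8/2)×(3.76 − 1.4)² = 1.4×2.36² = 7.77 mA.
V_DS = V_DD − I_D·R_D = 12 − 7.77×0.56 = 7.65 V.
Saturation requires V_DS ≥ V_GS − V_t = 2.36 V; 7.65 ≥ 2.36 ✓.

I_D ≈ 7.8 mA, V_DS ≈ 7.6 V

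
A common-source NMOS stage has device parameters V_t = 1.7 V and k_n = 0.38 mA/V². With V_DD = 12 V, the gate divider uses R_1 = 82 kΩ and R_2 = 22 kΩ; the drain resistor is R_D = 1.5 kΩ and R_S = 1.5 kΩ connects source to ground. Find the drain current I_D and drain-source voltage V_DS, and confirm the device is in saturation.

V_G = V_DD·R_2/(R_1+R_2) = 12×22/104 = 2.54 V.
Assume saturation: I_D = (k_n/2)(V_GS − V_t)² with V_GS = V_G − I_D·R_S = 2.54 − 1.5·I_D.
Substituting gives 0.428·I_D² − 1.48·I_D + 0.134 = 0, with roots I_D = 0.0929 or 3.36 mA.
The root I_D = 3.36 mA gives V_GS = -2.51 V ≤ V_t, so take I_D = 0.0929 mA.
Then V_GS = 2.4 V and V_DS = V_DD − I_D(R_D+R_S) = 12 − 0.0929×3 = 11.7 V.
Saturation requires V_DS ≥ V_GS − V_t = 0.699 V; 11.7 ≥ 0.699 ✓.

I_D ≈ 0.093 mA, V_DS ≈ 12 V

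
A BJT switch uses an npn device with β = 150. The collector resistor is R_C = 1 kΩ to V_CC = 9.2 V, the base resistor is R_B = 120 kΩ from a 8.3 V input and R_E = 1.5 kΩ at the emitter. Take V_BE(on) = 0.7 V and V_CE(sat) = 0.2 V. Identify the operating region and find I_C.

Assume active. Base-emitter loop: I_B = (V_BB − V_BE)/(R_B + (β+1)R_E) = (8.3 − 0.7)/(120 + 151×1.5) = 0.0219 mA.
I_C = β·I_B = 150×0.0219 = 3.29 mA.
V_CE = V_CC − I_C·R_C − I_E·R_E = 9.2 − 3.29×1 − 3.31×1.5 = 0.942 V > V_CE(sat), so the active-region assumption holds.

active; I_C ≈ 3.3 mA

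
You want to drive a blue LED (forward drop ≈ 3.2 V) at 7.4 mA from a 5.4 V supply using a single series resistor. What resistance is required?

The resistor drops V_S − V_D = 5.4 − 3.2 = 2.2 V at 7.4 mA.
R = 2.2 V / 7.4 mA = 0.297 kΩ.

R ≈ 0.3 kΩ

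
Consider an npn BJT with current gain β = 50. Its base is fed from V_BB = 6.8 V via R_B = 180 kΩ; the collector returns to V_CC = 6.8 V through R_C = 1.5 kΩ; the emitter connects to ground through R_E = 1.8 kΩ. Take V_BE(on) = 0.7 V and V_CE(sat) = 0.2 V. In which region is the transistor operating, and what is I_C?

Assume active. Base-emitter loop: I_B = (V_BB − V_BE)/(R_B + (β+1)R_E) = (6.8 − 0.7)/(180 + 51×1.8) = 0.0224 mA.
I_C = β·I_B = 50×0.0224 = 1.12 mA.
V_CE = V_CC − I_C·R_C − I_E·R_E = 6.8 − 1.12×1.5 − 1.14×1.8 = 3.06 V > V_CE(sat), so the active-region assumption holds.

active; I_C ≈ 1.1 mA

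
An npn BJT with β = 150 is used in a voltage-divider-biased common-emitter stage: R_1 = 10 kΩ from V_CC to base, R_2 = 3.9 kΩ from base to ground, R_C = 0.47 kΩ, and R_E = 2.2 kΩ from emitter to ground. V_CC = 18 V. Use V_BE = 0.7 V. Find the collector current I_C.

I_C ≈ 1.9 mA

Thevenize the base divider: V_Th = V_CC·R_2/(R_1+R_2) = 18×3.9/13.9 = 5.05 V, R_Th = R_1‖R_2 = 2.81 kΩ.
Base-emitter loop: V_Th = I_B·R_Th + V_BE + (β+1)I_B·R_E, so I_B = (5.05 − 0.7) / (2.81 + 151×2.2) = 0.013 mA.
I_C = β·I_B = 150×0.013 = 1.95 mA, and I_E = (β+1)I_B = 1.96 mA.
V_CE = V_CC − I_C·R_C − I_E·R_E = 18 − 1.95×0.47 − 1.96×2.2 = 12.8 V.
V_CE = 12.8 V > 0.2 V confirms active-region operation.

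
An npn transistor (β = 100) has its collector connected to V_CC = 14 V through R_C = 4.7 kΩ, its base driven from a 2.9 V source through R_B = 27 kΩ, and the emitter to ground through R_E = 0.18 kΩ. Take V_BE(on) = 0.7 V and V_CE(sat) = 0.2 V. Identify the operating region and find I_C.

Assume active: I_B = (2.9 − 0.7)/(27 + 101×0.18) = 0.0487 mA, I_C = β·I_B = 4.87 mA.
Then V_CE = 14 − 4.87×4.7 − 4.92×0.18 = -9.77 V < 0.2 V — the active assumption fails.
Re-solve with V_CE = 0.2 V. KCL at the emitter: V_E/R_E = (V_BB−0.7−V_E)/R_B + (V_CC−0.2−V_E)/R_C, giving V_E = 0.52 V.
I_C = (V_CC − 0.2 − V_E)/R_C = (13.8 − 0.52)/4.7 = 2.83 mA.
Check: I_B = (2.2 − 0.52)/27 = 0.0622 mA, and β·I_B = 6.22 mA > I_C, confirming saturation.

saturation; I_C ≈ 2.8 mA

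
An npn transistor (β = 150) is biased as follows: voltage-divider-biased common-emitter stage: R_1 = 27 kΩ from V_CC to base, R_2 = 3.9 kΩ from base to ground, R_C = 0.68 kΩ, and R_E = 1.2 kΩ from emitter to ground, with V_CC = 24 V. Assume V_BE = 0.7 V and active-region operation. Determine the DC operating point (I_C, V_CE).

Thevenize the base divider: V_Th = V_CC·R_2/(R_1+R_2) = 24×3.9/30.9 = 3.03 V, R_Th = R_1‖R_2 = 3.41 kΩ.
Base-emitter loop: V_Th = I_B·R_Th + V_BE + (β+1)I_B·R_E, so I_B = (3.03 − 0.7) / (3.41 + 151×1.2) = 0.0126 mA.
I_C = β·I_B = 150×0.0126 = 1.89 mA, and I_E = (β+1)I_B = 1.91 mA.
V_CE = V_CC − I_C·R_C − I_E·R_E = 24 − 1.89×0.68 − 1.91×1.2 = 20.4 V.
V_CE = 20.4 V > 0.2 V confirms active-region operation.

I_C ≈ 1.9 mA, V_CE ≈ 20 V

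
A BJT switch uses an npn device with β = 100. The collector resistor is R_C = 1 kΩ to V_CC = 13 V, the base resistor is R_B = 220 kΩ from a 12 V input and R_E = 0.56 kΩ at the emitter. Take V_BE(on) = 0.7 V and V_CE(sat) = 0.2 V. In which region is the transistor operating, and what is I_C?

active; I_C ≈ 4.1 mA

Assume active. Base-emitter loop: I_B = (V_BB − V_BE)/(R_B + (β+1)R_E) = (12 − 0.7)/(220 + 101×0.56) = 0.0409 mA.
I_C = β·I_B = 100×0.0409 = 4.09 mA.
V_CE = V_CC − I_C·R_C − I_E·R_E = 13 − 4.09×1 − 4.13×0.56 = 6.6 V > V_CE(sat), so the active-region assumption holds.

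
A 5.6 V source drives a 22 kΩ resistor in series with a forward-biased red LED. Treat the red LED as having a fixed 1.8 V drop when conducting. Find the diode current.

KVL around the loop: 5.6 = V_D + I·R = 1.8 + I × 22 kΩ.
So I = (5.6 − 1.8) / 22 kΩ = 3.8 / 22 = 0.173 mA.

I ≈ 0.17 mA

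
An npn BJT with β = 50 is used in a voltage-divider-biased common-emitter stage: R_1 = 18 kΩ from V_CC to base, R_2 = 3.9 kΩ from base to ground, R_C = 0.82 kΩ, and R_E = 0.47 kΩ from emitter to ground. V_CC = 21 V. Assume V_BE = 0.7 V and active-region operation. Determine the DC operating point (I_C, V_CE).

Thevenize the base divider: V_Th = V_CC·R_2/(R_1+R_2) = 21×3.9/21.9 = 3.74 V, R_Th = R_1‖R_2 = 3.21 kΩ.
Base-emitter loop: V_Th = I_B·R_Th + V_BE + (β+1)I_B·R_E, so I_B = (3.74 − 0.7) / (3.21 + 51×0.47) = 0.112 mA.
I_C = β·I_B = 50×0.112 = 5.59 mA, and I_E = (β+1)I_B = 5.7 mA.
V_CE = V_CC − I_C·R_C − I_E·R_E = 21 − 5.59×0.82 − 5.7×0.47 = 13.7 V.
V_CE = 13.7 V > 0.2 V confirms active-region operation.

I_C ≈ 5.6 mA, V_CE ≈ 14 V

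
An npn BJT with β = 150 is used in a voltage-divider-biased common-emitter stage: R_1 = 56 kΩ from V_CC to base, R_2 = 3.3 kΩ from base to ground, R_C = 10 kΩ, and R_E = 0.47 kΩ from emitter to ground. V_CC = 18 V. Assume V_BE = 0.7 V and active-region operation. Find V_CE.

Thevenize the base divider: V_Th = V_CC·R_2/(R_1+R_2) = 18×3.3/59.3 = 1 V, R_Th = R_1‖R_2 = 3.12 kΩ.
Base-emitter loop: V_Th = I_B·R_Th + V_BE + (β+1)I_B·R_E, so I_B = (1 − 0.7) / (3.12 + 151×0.47) = 0.00407 mA.
I_C = β·I_B = 150×0.00407 = 0.611 mA, and I_E = (β+1)I_B = 0.615 mA.
V_CE = V_CC − I_C·R_C − I_E·R_E = 18 − 0.611×10 − 0.615×0.47 = 11.6 V.
V_CE = 11.6 V > 0.2 V confirms active-region operation.

V_CE ≈ 12 V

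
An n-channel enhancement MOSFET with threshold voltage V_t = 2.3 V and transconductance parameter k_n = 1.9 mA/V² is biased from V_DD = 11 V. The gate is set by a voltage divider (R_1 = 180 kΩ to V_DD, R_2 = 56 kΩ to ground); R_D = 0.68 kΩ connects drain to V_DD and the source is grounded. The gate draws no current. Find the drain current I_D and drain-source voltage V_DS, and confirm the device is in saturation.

V_G = V_DD·R_2/(R_1+R_2) = 11×56/236 = 2.61 V. With the source grounded, V_GS = V_G = 2.61 V.
Assume saturation: I_D = (k_n/2)(V_GS − V_t)² = (1.9/2)×(2.61 − 2.3)² = 0.95×0.31² = 0.0914 mA.
V_DS = V_DD − I_D·R_D = 11 − 0.0914×0.68 = 10.9 V.
Saturation requires V_DS ≥ V_GS − V_t = 0.31 V; 10.9 ≥ 0.31 ✓.

I_D ≈ 0.091 mA, V_DS ≈ 11 V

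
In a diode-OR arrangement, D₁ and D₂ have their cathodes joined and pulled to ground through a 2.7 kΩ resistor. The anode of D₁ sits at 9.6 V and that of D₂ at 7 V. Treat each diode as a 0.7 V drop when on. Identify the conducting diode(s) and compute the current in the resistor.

Only D₁ conducts; I_R ≈ 3.3 mA

Assume both conduct. Then node N would need to be at both 9.6−0.7 = 8.9 V and 7−0.7 = 6.3 V, which is impossible.
Assume only D₁ conducts: V_N = 9.6 − 0.7 = 8.9 V, so I_R = 8.9/2.7 = 3.3 mA.
Check D₂: its anode-to-cathode voltage is 7 − 8.9 = -1.9 V < 0.7 V, so it is off. The assumption is consistent.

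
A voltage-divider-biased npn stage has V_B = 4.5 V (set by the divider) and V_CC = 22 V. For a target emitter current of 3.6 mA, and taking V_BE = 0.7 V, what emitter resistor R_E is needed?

R_E ≈ 1.1 kΩ

V_E = V_B − V_BE = 4.5 − 0.7 = 3.8 V.
R_E = V_E / I_E = 3.8 / 3.6 = 1.06 kΩ.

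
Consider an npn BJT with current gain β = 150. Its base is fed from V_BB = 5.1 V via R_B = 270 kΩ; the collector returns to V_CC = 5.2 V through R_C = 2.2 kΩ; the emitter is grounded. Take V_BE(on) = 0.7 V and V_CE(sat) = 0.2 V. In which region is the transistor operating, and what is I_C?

Assume active: I_B = (5.1 − 0.7)/270 = 0.0163 mA, giving I_C = β·I_B = 2.44 mA.
But then V_CE = 5.2 − 2.44×2.2 = -0.178 V < V_CE(sat) = 0.2 V — impossible in the active region.
So the transistor is saturated. With V_CE = 0.2 V, I_C = (V_CC − 0.2)/R_C = 5/2.2 = 2.27 mA.
Check: β·I_B = 2.44 mA > I_C = 2.27 mA, confirming saturation.

saturation; I_C ≈ 2.3 mA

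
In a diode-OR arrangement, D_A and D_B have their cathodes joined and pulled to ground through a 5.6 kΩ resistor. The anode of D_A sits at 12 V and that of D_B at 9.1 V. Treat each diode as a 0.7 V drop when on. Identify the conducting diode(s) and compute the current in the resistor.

Only D_A conducts; I_R ≈ 2 mA

Assume both conduct. Then node N would need to be at both 12−0.7 = 11.3 V and 9.1−0.7 = 8.4 V, which is impossible.
Assume only D_A conducts: V_N = 12 − 0.7 = 11.3 V, so I_R = 11.3/5.6 = 2.02 mA.
Check D_B: its anode-to-cathode voltage is 9.1 − 11.3 = -2.2 V < 0.7 V, so it is off. The assumption is consistent.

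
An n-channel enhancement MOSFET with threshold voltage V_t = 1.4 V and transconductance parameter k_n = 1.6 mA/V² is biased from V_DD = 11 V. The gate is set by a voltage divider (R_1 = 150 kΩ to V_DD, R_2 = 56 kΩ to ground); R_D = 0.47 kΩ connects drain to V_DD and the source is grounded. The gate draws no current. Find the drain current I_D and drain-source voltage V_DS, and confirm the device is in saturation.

I_D ≈ 2 mA, V_DS ≈ 10 V

V_G = V_DD·R_2/(R_1+R_2) = 11×56/206 = 2.99 V. With the source grounded, V_GS = V_G = 2.99 V.
Assume saturation: I_D = (k_n/2)(V_GS − V_t)² = (1.6/2)×(2.99 − 1.4)² = 0.8×1.59² = 2.02 mA.
V_DS = V_DD − I_D·R_D = 11 − 2.02×0.47 = 10 V.
Saturation requires V_DS ≥ V_GS − V_t = 1.59 V; 10 ≥ 1.59 ✓.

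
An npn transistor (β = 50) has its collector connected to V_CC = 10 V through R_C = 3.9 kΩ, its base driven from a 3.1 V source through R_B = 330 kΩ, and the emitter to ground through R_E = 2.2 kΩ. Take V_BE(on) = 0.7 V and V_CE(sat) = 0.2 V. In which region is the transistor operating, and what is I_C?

Assume active. Base-emitter loop: I_B = (V_BB − V_BE)/(R_B + (β+1)R_E) = (3.1 − 0.7)/(330 + 51×2.2) = 0.00543 mA.
I_C = β·I_B = 50×0.00543 = 0.271 mA.
V_CE = V_CC − I_C·R_C − I_E·R_E = 10 − 0.271×3.9 − 0.277×2.2 = 8.33 V > V_CE(sat), so the active-region assumption holds.

active; I_C ≈ 0.27 mA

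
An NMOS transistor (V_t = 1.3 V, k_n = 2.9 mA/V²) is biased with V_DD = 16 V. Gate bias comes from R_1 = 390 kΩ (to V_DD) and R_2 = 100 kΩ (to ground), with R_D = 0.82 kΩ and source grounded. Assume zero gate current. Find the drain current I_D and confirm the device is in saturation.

I_D ≈ 5.6 mA

V_G = V_DD·R_2/(R_1+R_2) = 16×100/490 = 3.27 V. With the source grounded, V_GS = V_G = 3.27 V.
Assume saturation: I_D = (k_n/2)(V_GS − V_t)² = (2.9/2)×(3.27 − 1.3)² = 1.45×1.97² = 5.6 mA.
V_DS = V_DD − I_D·R_D = 16 − 5.6×0.82 = 11.4 V.
Saturation requires V_DS ≥ V_GS − V_t = 1.97 V; 11.4 ≥ 1.97 ✓.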